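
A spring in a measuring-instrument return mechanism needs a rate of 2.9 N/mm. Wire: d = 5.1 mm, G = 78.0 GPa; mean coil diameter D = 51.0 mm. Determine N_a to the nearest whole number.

N_a = Gd⁴/(8D³k) = (78.0×10³ × 5.1⁴)/(8 × 51.0³ × 2.9)
    = 5.27686e+07 / 3.0775e+06 = 17.15 → 17 coils

17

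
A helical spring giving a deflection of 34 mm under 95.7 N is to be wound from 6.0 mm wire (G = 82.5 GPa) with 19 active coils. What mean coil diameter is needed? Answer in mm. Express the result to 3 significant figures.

63.0 mm

Required rate k = F/δ = 95.7/34 = 2.8147 N/mm
D = (Gd⁴/(8N_a·k))^(1/3) = (82.5×10³·6.0⁴/(8·19·2.8147))^(1/3)
  = (249909)^(1/3) = 62.9884 mm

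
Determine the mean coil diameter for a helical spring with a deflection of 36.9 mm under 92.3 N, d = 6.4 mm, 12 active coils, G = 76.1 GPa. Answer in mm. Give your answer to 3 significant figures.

81.0 mm

Required rate k = F/δ = 92.3/36.9 = 2.5014 N/mm
D = (Gd⁴/(8N_a·k))^(1/3) = (76.1×10³·6.4⁴/(8·12·2.5014))^(1/3)
  = (531689)^(1/3) = 81.0126 mm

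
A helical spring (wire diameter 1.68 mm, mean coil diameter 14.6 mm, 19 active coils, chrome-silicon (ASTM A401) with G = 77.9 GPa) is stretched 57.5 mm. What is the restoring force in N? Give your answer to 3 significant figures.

k = Gd⁴/(8D³N_a) = (77.9×10³)(1.68⁴)/(8·14.6³·19) = 1.3118 N/mm
F = k·δ = 1.3118 × 57.5 = 75.429 N

75.4 N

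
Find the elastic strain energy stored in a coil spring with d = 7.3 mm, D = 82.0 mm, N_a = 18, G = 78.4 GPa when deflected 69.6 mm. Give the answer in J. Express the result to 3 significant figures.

6.79 J

k = Gd⁴/(8D³N_a) = (78.4×10³)(7.3⁴)/(8·82.0³·18) = 2.8042 N/mm
U = ½kδ² = 0.5 × 2.8042 × 69.6² = 6791.9 N·mm = 6.7919 J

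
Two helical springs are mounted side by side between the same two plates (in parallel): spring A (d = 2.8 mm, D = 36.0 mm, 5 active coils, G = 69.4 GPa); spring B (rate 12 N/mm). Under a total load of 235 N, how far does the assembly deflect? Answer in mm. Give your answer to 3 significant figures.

k_A = Gd⁴/(8D³N_a) = (69.4×10³)(2.8⁴)/(8·36.0³·5) = 2.2857 N/mm
Parallel: k_eq = 2.2857 + 12 = 14.286 N/mm
δ = F/k_eq = 235/14.286 = 16.45 mm

16.4 mm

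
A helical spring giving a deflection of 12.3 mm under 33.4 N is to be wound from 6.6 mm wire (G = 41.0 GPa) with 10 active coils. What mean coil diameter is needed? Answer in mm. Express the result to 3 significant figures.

Required rate k = F/δ = 33.4/12.3 = 2.7154 N/mm
D = (Gd⁴/(8N_a·k))^(1/3) = (41.0×10³·6.6⁴/(8·10·2.7154))^(1/3)
  = (358120)^(1/3) = 71.0138 mm

71.0 mm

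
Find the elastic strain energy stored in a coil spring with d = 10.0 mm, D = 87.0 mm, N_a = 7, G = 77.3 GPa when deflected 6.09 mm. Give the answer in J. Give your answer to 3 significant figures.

k = Gd⁴/(8D³N_a) = (77.3×10³)(10.0⁴)/(8·87.0³·7) = 20.962 N/mm
U = ½kδ² = 0.5 × 20.962 × 6.09² = 388.72 N·mm = 0.38872 J

0.389 J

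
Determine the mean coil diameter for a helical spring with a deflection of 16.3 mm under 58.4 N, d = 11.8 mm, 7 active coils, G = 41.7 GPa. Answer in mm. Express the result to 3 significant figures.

Required rate k = F/δ = 58.4/16.3 = 3.5828 N/mm
D = (Gd⁴/(8N_a·k))^(1/3) = (41.7×10³·11.8⁴/(8·7·3.5828))^(1/3)
  = (4.0295e+06)^(1/3) = 159.1293 mm

159 mm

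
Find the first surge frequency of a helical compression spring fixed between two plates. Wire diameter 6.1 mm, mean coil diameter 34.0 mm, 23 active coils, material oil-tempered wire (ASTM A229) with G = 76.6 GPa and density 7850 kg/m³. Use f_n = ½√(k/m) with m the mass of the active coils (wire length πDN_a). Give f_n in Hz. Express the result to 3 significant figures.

80.7 Hz

k = Gd⁴/(8D³N_a) = (76.6×10³)(6.1⁴)/(8·34.0³·23) = 14.665 N/mm = 14665 N/m
Wire length L = πDN_a = π·34.0·23 = 2456.7 mm
m = ρ·(πd²/4)·L = 7850 × 29.225×10⁻⁶ m² × 2.4567 m = 0.56361 kg
f_n = ½√(k/m) = 0.5·√(14665/0.56361) = 0.5·√(26021) = 80.655 Hz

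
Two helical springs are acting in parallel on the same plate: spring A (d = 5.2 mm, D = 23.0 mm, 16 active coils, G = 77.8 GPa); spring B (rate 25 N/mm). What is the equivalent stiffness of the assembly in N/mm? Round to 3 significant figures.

61.5 N/mm

k_A = Gd⁴/(8D³N_a) = (77.8×10³)(5.2⁴)/(8·23.0³·16) = 36.526 N/mm
Parallel: k_eq = 36.526 + 25 = 61.526 N/mm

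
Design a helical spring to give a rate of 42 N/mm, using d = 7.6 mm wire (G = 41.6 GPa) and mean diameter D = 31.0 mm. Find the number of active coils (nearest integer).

N_a = Gd⁴/(8D³k) = (41.6×10³ × 7.6⁴)/(8 × 31.0³ × 42)
    = 1.38787e+08 / 1.00098e+07 = 13.87 → 14 coils

14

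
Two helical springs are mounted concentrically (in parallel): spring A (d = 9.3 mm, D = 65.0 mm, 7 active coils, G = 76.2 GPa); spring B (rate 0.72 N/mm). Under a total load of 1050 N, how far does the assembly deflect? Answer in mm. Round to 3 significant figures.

k_A = Gd⁴/(8D³N_a) = (76.2×10³)(9.3⁴)/(8·65.0³·7) = 37.065 N/mm
Parallel: k_eq = 37.065 + 0.72 = 37.785 N/mm
δ = F/k_eq = 1050/37.785 = 27.789 mm

27.8 mm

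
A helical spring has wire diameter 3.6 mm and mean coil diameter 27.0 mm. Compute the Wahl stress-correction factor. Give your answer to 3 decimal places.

C = D/d = 27.0/3.6 = 7.5000
K_W = (4C−1)/(4C−4) + 0.615/C = 29.000/26.000 + 0.0820 = 1.1974

1.197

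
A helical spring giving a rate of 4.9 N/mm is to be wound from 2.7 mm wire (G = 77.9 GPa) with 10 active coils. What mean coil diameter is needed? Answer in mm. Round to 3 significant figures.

21.9 mm

D = (Gd⁴/(8N_a·k))^(1/3) = (77.9×10³·2.7⁴/(8·10·4.9))^(1/3)
  = (10561)^(1/3) = 21.9399 mm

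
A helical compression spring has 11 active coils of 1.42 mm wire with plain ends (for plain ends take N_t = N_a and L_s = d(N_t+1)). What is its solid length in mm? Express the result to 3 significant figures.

17.0 mm

plain ends: N_t = N_a = 11
L_s = d·(N_t+1) = 1.42 × 12 = 17.04 mm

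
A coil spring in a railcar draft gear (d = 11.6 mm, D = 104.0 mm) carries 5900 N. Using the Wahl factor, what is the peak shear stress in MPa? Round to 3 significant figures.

1160 MPa

Spring index C = D/d = 104.0/11.6 = 8.9655
K_W = (4C−1)/(4C−4) + 0.615/C = 34.862/31.862 + 0.0686 = 1.1628
τ₀ = 8FD/(πd³) = 8·5900·104.0/(π·11.6³) = 4.9088e+06/4903.7 = 1001 MPa
τ_max = K·τ₀ = 1.1628 × 1001 = 1164 MPa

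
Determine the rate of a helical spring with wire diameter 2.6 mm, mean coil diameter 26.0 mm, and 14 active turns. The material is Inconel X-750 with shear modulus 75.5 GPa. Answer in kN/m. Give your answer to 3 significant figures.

k = Gd⁴/(8D³N_a) = (75.5×10³ × 2.6⁴) / (8 × 26.0³ × 14)
  = 3.45017e+06 / 1.96851e+06 = 1.7527 N/mm

1.75 kN/m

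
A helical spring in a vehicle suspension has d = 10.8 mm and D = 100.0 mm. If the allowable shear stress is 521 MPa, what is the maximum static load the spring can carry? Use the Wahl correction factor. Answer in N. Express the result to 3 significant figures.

C = D/d = 100.0/10.8 = 9.2593
K_W = (4C−1)/(4C−4) + 0.615/C = 36.037/33.037 + 0.0664 = 1.1572
τ_max = K·8FD/(πd³) → F_max = τ_allow·πd³/(8DK)
F_max = 521·π·10.8³/(8·100.0·1.1572) = 2.0619e+06/925.78 = 2227.2 N

2230 N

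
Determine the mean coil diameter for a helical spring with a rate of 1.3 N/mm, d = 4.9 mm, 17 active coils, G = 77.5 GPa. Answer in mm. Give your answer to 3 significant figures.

63.2 mm

D = (Gd⁴/(8N_a·k))^(1/3) = (77.5×10³·4.9⁴/(8·17·1.3))^(1/3)
  = (252699)^(1/3) = 63.2220 mm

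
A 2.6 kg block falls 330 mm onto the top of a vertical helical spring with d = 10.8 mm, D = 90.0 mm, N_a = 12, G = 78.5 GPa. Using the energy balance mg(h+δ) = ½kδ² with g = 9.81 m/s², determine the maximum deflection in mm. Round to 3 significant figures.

34.9 mm

k = Gd⁴/(8D³N_a) = (78.5×10³)(10.8⁴)/(8·90.0³·12) = 15.26 N/mm
W = mg = 2.6 × 9.81 = 25.506 N
½kδ² − Wδ − Wh = 0 → δ = (W + √(W² + 2kWh))/k
δ = (25.506 + √(650.56 + 256893))/15.26 = (25.506 + 507.49)/15.26 = 34.927 mm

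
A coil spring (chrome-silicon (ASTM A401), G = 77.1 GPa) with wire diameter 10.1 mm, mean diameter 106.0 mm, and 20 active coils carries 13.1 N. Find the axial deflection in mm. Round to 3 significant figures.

3.11 mm

k = Gd⁴/(8D³N_a) = (77.1×10³)(10.1⁴)/(8·106.0³·20) = 4.2102 N/mm
δ = F/k = 13.1 / 4.2102 = 3.1115 mm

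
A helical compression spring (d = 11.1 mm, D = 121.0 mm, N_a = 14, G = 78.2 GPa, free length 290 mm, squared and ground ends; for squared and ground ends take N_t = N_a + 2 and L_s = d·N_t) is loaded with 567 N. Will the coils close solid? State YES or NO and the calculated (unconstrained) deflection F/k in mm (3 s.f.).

k = Gd⁴/(8D³N_a) = (78.2×10³)(11.1⁴)/(8·121.0³·14) = 5.9831 N/mm
N_t = 16; L_s = 11.1·16 = 177.6 mm; δ_solid = L₀ − L_s = 290 − 177.6 = 112.4 mm
δ = F/k = 567/5.9831 = 94.767 mm
δ < δ_solid → spring does not go solid

NO, δ = 94.8 mm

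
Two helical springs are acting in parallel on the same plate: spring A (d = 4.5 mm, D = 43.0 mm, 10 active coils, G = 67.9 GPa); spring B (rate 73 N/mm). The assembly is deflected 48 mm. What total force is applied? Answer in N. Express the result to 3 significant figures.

3710 N

k_A = Gd⁴/(8D³N_a) = (67.9×10³)(4.5⁴)/(8·43.0³·10) = 4.3775 N/mm
Parallel: k_eq = 4.3775 + 73 = 77.377 N/mm
F = k_eq·δ = 77.377·48 = 3714.1 N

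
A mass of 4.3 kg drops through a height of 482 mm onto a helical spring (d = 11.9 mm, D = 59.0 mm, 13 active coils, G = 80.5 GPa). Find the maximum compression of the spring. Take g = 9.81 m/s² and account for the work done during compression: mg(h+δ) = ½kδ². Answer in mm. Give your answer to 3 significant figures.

23.8 mm

k = Gd⁴/(8D³N_a) = (80.5×10³)(11.9⁴)/(8·59.0³·13) = 75.578 N/mm
W = mg = 4.3 × 9.81 = 42.183 N
½kδ² − Wδ − Wh = 0 → δ = (W + √(W² + 2kWh))/k
δ = (42.183 + √(1779.4 + 3.07333e+06))/75.578 = (42.183 + 1753.6)/75.578 = 23.761 mm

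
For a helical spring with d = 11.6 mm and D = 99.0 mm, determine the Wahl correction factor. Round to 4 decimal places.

C = D/d = 99.0/11.6 = 8.5345
K_W = (4C−1)/(4C−4) + 0.615/C = 33.138/30.138 + 0.0721 = 1.1716

1.1716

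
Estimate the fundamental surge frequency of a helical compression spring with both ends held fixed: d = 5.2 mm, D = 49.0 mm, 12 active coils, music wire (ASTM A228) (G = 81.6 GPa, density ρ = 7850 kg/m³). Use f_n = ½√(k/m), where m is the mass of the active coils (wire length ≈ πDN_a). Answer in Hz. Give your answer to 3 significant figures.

65.5 Hz

k = Gd⁴/(8D³N_a) = (81.6×10³)(5.2⁴)/(8·49.0³·12) = 5.2826 N/mm = 5282.6 N/m
Wire length L = πDN_a = π·49.0·12 = 1847.3 mm
m = ρ·(πd²/4)·L = 7850 × 21.237×10⁻⁶ m² × 1.8473 m = 0.30796 kg
f_n = ½√(k/m) = 0.5·√(5282.6/0.30796) = 0.5·√(17153) = 65.486 Hz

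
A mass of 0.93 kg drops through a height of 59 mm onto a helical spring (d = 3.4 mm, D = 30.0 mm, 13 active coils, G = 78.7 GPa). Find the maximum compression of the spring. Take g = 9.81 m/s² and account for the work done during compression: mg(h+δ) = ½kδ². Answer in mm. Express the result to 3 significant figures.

19.6 mm

k = Gd⁴/(8D³N_a) = (78.7×10³)(3.4⁴)/(8·30.0³·13) = 3.7454 N/mm
W = mg = 0.93 × 9.81 = 9.1233 N
½kδ² − Wδ − Wh = 0 → δ = (W + √(W² + 2kWh))/k
δ = (9.1233 + √(83.235 + 4032.06))/3.7454 = (9.1233 + 64.151)/3.7454 = 19.564 mm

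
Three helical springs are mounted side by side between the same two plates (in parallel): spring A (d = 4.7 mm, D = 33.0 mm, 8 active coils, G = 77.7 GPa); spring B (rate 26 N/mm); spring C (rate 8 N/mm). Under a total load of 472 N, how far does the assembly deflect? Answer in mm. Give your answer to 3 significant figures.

k_A = Gd⁴/(8D³N_a) = (77.7×10³)(4.7⁴)/(8·33.0³·8) = 16.485 N/mm
Parallel: k_eq = 16.485 + 26 + 8 = 50.485 N/mm
δ = F/k_eq = 472/50.485 = 9.3493 mm

9.35 mm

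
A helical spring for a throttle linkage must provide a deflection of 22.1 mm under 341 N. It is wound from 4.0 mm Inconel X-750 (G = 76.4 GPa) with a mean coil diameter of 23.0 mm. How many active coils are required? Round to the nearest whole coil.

13

Required rate k = F/δ = 341/22.1 = 15.43 N/mm
N_a = Gd⁴/(8D³k) = (76.4×10³ × 4.0⁴)/(8 × 23.0³ × 15.43)
    = 1.95584e+07 / 1.50188e+06 = 13.02 → 13 coils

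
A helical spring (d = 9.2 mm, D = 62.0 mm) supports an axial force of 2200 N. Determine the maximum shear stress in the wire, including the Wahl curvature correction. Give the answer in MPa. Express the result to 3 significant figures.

Spring index C = D/d = 62.0/9.2 = 6.7391
K_W = (4C−1)/(4C−4) + 0.615/C = 25.957/22.957 + 0.0913 = 1.2219
τ₀ = 8FD/(πd³) = 8·2200·62.0/(π·9.2³) = 1.0912e+06/2446.3 = 446.06 MPa
τ_max = K·τ₀ = 1.2219 × 446.06 = 545.06 MPa

545 MPa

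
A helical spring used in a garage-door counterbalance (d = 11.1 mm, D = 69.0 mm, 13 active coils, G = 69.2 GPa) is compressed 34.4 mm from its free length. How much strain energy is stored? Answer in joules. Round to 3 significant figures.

18.2 J

k = Gd⁴/(8D³N_a) = (69.2×10³)(11.1⁴)/(8·69.0³·13) = 30.748 N/mm
U = ½kδ² = 0.5 × 30.748 × 34.4² = 18193 N·mm = 18.193 J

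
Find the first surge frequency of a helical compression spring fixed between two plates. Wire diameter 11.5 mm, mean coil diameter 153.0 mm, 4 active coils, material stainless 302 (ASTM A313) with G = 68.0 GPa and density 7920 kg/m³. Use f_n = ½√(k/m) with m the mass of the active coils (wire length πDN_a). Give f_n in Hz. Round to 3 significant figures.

40.5 Hz

k = Gd⁴/(8D³N_a) = (68.0×10³)(11.5⁴)/(8·153.0³·4) = 10.377 N/mm = 10377 N/m
Wire length L = πDN_a = π·153.0·4 = 1922.7 mm
m = ρ·(πd²/4)·L = 7920 × 103.87×10⁻⁶ m² × 1.9227 m = 1.5817 kg
f_n = ½√(k/m) = 0.5·√(10377/1.5817) = 0.5·√(6560.9) = 40.5 Hz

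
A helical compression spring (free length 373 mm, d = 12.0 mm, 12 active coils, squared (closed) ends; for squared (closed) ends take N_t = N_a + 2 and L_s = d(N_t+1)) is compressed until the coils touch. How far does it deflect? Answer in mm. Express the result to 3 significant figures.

193 mm

N_t = 14; L_s = 12.0·15 = 180 mm
δ_solid = L₀ − L_s = 373 − 180 = 193 mm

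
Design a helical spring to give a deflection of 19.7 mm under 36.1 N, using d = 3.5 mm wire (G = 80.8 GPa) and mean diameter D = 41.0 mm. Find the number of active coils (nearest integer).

Required rate k = F/δ = 36.1/19.7 = 1.8325 N/mm
N_a = Gd⁴/(8D³k) = (80.8×10³ × 3.5⁴)/(8 × 41.0³ × 1.8325)
    = 1.2125e+07 / 1.01037e+06 = 12 → 12 coils

12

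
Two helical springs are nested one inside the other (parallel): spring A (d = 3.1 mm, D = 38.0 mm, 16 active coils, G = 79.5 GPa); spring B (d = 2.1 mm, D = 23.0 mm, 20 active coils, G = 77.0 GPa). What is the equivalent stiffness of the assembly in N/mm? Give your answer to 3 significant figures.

1.81 N/mm

k_A = Gd⁴/(8D³N_a) = (79.5×10³)(3.1⁴)/(8·38.0³·16) = 1.0453 N/mm
k_B = Gd⁴/(8D³N_a) = (77.0×10³)(2.1⁴)/(8·23.0³·20) = 0.76924 N/mm
Parallel: k_eq = 1.0453 + 0.76924 = 1.8146 N/mm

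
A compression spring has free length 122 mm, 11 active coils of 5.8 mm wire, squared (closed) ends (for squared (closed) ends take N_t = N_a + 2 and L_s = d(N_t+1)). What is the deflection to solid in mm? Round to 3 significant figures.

40.8 mm

N_t = 13; L_s = 5.8·14 = 81.2 mm
δ_solid = L₀ − L_s = 122 − 81.2 = 40.8 mm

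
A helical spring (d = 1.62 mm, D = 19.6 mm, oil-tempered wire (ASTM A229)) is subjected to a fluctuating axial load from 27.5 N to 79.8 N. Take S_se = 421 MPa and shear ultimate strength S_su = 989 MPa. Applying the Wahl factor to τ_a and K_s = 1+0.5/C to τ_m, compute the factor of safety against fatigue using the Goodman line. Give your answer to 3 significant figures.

C = D/d = 19.6/1.62 = 12.0988; K_W = (4C−1)/(4C−4)+0.615/C = 1.1184; K_s = 1+0.5/C = 1.0413
F_a = (F_max−F_min)/2 = 26.15 N; F_m = (F_max+F_min)/2 = 53.65 N
τ_a = K_W·8F_aD/(πd³) = 1.1184 × 306.99 = 343.34 MPa
τ_m = K_s·8F_mD/(πd³) = 1.0413 × 629.83 = 655.85 MPa
Goodman: 1/n_f = τ_a/S_se + τ_m/S_su = 343.34/421 + 655.85/989 = 0.81553 + 0.66315 = 1.4787
n_f = 1/1.4787 = 0.6763

0.676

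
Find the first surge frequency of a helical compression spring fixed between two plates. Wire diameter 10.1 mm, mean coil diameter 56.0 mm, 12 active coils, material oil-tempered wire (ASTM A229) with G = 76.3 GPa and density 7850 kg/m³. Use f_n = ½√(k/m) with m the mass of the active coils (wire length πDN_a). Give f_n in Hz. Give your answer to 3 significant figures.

k = Gd⁴/(8D³N_a) = (76.3×10³)(10.1⁴)/(8·56.0³·12) = 47.095 N/mm = 47095 N/m
Wire length L = πDN_a = π·56.0·12 = 2111.2 mm
m = ρ·(πd²/4)·L = 7850 × 80.118×10⁻⁶ m² × 2.1112 m = 1.3278 kg
f_n = ½√(k/m) = 0.5·√(47095/1.3278) = 0.5·√(35469) = 94.167 Hz

94.2 Hz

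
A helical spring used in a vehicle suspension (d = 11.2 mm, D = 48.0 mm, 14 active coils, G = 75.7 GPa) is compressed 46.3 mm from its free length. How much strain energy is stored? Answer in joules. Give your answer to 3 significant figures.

103 J

k = Gd⁴/(8D³N_a) = (75.7×10³)(11.2⁴)/(8·48.0³·14) = 96.167 N/mm
U = ½kδ² = 0.5 × 96.167 × 46.3² = 1.0308e+05 N·mm = 103.08 J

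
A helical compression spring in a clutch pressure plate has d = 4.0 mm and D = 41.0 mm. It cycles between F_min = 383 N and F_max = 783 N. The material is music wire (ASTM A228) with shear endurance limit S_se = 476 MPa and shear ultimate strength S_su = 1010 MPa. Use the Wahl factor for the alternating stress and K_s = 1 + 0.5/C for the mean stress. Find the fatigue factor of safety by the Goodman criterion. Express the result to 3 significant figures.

0.565

C = D/d = 41.0/4.0 = 10.2500; K_W = (4C−1)/(4C−4)+0.615/C = 1.1411; K_s = 1+0.5/C = 1.0488
F_a = (F_max−F_min)/2 = 200 N; F_m = (F_max+F_min)/2 = 583 N
τ_a = K_W·8F_aD/(πd³) = 1.1411 × 326.27 = 372.3 MPa
τ_m = K_s·8F_mD/(πd³) = 1.0488 × 951.07 = 997.46 MPa
Goodman: 1/n_f = τ_a/S_se + τ_m/S_su = 372.3/476 + 997.46/1010 = 0.78214 + 0.98759 = 1.7697
n_f = 1/1.7697 = 0.5651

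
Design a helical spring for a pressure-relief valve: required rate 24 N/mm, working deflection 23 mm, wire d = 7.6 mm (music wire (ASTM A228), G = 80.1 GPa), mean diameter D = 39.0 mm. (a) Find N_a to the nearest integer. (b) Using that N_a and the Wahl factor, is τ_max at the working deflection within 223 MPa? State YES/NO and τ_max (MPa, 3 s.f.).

N_a = Gd⁴/(8D³k) = (80.1×10³)(7.6⁴)/(8·39.0³·24) = 23.46 → N_a = 23
Actual rate k = Gd⁴/(8D³·23) = 24.484 N/mm
Working load F = kδ = 24.484·23 = 563.12 N
C = 39.0/7.6 = 5.1316; K_W = (4C−1)/(4C−4)+0.615/C = 1.3014
τ_max = K_W·8FD/(πd³) = 1.3014·127.4 = 165.79 MPa
τ_max ≤ 223 MPa → acceptable

(a) 23 coils; (b) YES, τ_max = 166 MPa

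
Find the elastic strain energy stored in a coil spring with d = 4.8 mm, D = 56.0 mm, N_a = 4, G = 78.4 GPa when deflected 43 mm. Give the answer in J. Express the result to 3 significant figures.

6.85 J

k = Gd⁴/(8D³N_a) = (78.4×10³)(4.8⁴)/(8·56.0³·4) = 7.4057 N/mm
U = ½kδ² = 0.5 × 7.4057 × 43² = 6846.6 N·mm = 6.8466 J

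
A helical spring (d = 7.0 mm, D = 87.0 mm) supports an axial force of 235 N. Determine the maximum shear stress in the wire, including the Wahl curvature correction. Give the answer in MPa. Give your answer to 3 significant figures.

169 MPa

Spring index C = D/d = 87.0/7.0 = 12.4286
K_W = (4C−1)/(4C−4) + 0.615/C = 48.714/45.714 + 0.0495 = 1.1151
τ₀ = 8FD/(πd³) = 8·235·87.0/(π·7.0³) = 163560/1077.6 = 151.79 MPa
τ_max = K·τ₀ = 1.1151 × 151.79 = 169.26 MPa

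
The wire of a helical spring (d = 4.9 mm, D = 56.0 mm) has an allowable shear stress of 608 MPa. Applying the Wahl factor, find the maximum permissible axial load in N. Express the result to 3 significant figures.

446 N

C = D/d = 56.0/4.9 = 11.4286
K_W = (4C−1)/(4C−4) + 0.615/C = 44.714/41.714 + 0.0538 = 1.1257
τ_max = K·8FD/(πd³) → F_max = τ_allow·πd³/(8DK)
F_max = 608·π·4.9³/(8·56.0·1.1257) = 2.2472e+05/504.33 = 445.58 N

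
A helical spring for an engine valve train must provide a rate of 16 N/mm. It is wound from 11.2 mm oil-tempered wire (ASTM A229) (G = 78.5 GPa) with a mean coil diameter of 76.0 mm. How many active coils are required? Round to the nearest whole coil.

22

N_a = Gd⁴/(8D³k) = (78.5×10³ × 11.2⁴)/(8 × 76.0³ × 16)
    = 1.23521e+09 / 5.61889e+07 = 21.98 → 22 coils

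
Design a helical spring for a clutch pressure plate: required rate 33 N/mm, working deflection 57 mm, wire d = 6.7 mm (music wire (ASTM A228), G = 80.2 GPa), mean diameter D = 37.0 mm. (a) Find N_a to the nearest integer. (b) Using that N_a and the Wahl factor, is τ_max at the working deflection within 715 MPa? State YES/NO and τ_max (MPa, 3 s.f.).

N_a = Gd⁴/(8D³k) = (80.2×10³)(6.7⁴)/(8·37.0³·33) = 12.09 → N_a = 12
Actual rate k = Gd⁴/(8D³·12) = 33.235 N/mm
Working load F = kδ = 33.235·57 = 1894.4 N
C = 37.0/6.7 = 5.5224; K_W = (4C−1)/(4C−4)+0.615/C = 1.2772
τ_max = K_W·8FD/(πd³) = 1.2772·593.46 = 757.97 MPa
τ_max > 715 MPa → exceeds allowable

(a) 12 coils; (b) NO, τ_max = 758 MPa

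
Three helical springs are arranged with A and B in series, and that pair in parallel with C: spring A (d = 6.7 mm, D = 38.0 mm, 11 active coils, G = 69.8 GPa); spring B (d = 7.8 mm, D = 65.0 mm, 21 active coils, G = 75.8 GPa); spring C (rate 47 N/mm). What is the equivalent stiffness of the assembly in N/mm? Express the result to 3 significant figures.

52.0 N/mm

k_A = Gd⁴/(8D³N_a) = (69.8×10³)(6.7⁴)/(8·38.0³·11) = 29.129 N/mm
k_B = Gd⁴/(8D³N_a) = (75.8×10³)(7.8⁴)/(8·65.0³·21) = 6.0813 N/mm
Springs A,B series: k_AB = 1/(1/29.129+1/6.0813) = 5.031 N/mm; parallel with C: k_eq = 5.031+47 = 52.031 N/mm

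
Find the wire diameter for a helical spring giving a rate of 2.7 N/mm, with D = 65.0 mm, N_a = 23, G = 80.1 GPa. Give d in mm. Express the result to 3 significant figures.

d = (8D³N_a·k / G)^(1/4) = (8·65.0³·23·2.7 / (80.1×10³))^0.25
  = (1703.3)^0.25 = 6.4242 mm

6.42 mm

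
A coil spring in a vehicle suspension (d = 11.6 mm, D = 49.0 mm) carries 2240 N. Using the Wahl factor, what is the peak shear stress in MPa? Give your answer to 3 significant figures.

Spring index C = D/d = 49.0/11.6 = 4.2241
K_W = (4C−1)/(4C−4) + 0.615/C = 15.897/12.897 + 0.1456 = 1.3782
τ₀ = 8FD/(πd³) = 8·2240·49.0/(π·11.6³) = 878080/4903.7 = 179.06 MPa
τ_max = K·τ₀ = 1.3782 × 179.06 = 246.79 MPa

247 MPa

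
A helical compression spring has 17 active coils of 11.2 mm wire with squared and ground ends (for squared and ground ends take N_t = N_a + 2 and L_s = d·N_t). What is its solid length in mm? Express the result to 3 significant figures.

213 mm

squared and ground ends: N_t = N_a + 2 = 17 + 2 = 19
L_s = d·N_t = 11.2 × 19 = 212.8 mm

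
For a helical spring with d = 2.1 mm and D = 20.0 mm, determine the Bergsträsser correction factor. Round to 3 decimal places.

C = D/d = 20.0/2.1 = 9.5238
K_B = (4C+2)/(4C−3) = 40.095/35.095 = 1.1425

1.142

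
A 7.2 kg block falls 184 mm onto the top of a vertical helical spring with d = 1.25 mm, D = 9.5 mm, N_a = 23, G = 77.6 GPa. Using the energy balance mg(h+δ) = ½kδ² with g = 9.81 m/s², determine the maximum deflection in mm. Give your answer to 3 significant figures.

k = Gd⁴/(8D³N_a) = (77.6×10³)(1.25⁴)/(8·9.5³·23) = 1.2009 N/mm
W = mg = 7.2 × 9.81 = 70.632 N
½kδ² − Wδ − Wh = 0 → δ = (W + √(W² + 2kWh))/k
δ = (70.632 + √(4988.9 + 31214.9))/1.2009 = (70.632 + 190.27)/1.2009 = 217.25 mm

217 mm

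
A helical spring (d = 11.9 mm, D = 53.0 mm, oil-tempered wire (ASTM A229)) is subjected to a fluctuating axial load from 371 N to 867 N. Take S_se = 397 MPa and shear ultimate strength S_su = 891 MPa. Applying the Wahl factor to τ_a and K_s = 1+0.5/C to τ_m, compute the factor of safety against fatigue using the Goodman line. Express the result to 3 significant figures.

7.71

C = D/d = 53.0/11.9 = 4.4538; K_W = (4C−1)/(4C−4)+0.615/C = 1.3552; K_s = 1+0.5/C = 1.1123
F_a = (F_max−F_min)/2 = 248 N; F_m = (F_max+F_min)/2 = 619 N
τ_a = K_W·8F_aD/(πd³) = 1.3552 × 19.862 = 26.918 MPa
τ_m = K_s·8F_mD/(πd³) = 1.1123 × 49.575 = 55.141 MPa
Goodman: 1/n_f = τ_a/S_se + τ_m/S_su = 26.918/397 + 55.141/891 = 0.06780 + 0.06189 = 0.12969
n_f = 1/0.12969 = 7.711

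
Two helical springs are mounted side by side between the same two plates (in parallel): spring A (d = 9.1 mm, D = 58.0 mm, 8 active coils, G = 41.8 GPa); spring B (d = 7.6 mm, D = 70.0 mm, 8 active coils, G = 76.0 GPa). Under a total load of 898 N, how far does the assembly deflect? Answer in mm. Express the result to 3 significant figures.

k_A = Gd⁴/(8D³N_a) = (41.8×10³)(9.1⁴)/(8·58.0³·8) = 22.955 N/mm
k_B = Gd⁴/(8D³N_a) = (76.0×10³)(7.6⁴)/(8·70.0³·8) = 11.55 N/mm
Parallel: k_eq = 22.955 + 11.55 = 34.505 N/mm
δ = F/k_eq = 898/34.505 = 26.025 mm

26.0 mm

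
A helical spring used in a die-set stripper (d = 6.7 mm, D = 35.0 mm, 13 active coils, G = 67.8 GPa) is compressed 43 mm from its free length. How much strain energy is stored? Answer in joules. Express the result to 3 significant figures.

k = Gd⁴/(8D³N_a) = (67.8×10³)(6.7⁴)/(8·35.0³·13) = 30.64 N/mm
U = ½kδ² = 0.5 × 30.64 × 43² = 28327 N·mm = 28.327 J

28.3 J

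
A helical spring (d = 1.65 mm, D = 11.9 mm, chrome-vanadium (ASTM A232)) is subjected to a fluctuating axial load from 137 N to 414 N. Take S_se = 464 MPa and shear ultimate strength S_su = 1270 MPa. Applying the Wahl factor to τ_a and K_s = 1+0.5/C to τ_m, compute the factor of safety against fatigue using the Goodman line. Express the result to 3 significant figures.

0.250

C = D/d = 11.9/1.65 = 7.2121; K_W = (4C−1)/(4C−4)+0.615/C = 1.2060; K_s = 1+0.5/C = 1.0693
F_a = (F_max−F_min)/2 = 138.5 N; F_m = (F_max+F_min)/2 = 275.5 N
τ_a = K_W·8F_aD/(πd³) = 1.2060 × 934.3 = 1126.8 MPa
τ_m = K_s·8F_mD/(πd³) = 1.0693 × 1858.5 = 1987.3 MPa
Goodman: 1/n_f = τ_a/S_se + τ_m/S_su = 1126.8/464 + 1987.3/1270 = 2.42838 + 1.56482 = 3.9932
n_f = 1/3.9932 = 0.2504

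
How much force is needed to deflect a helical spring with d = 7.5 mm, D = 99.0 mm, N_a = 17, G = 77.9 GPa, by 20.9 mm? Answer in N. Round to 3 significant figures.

k = Gd⁴/(8D³N_a) = (77.9×10³)(7.5⁴)/(8·99.0³·17) = 1.8678 N/mm
F = k·δ = 1.8678 × 20.9 = 39.038 N

39.0 N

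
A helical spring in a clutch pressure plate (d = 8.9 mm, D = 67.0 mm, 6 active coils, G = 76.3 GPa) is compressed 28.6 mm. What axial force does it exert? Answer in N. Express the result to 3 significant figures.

948 N

k = Gd⁴/(8D³N_a) = (76.3×10³)(8.9⁴)/(8·67.0³·6) = 33.16 N/mm
F = k·δ = 33.16 × 28.6 = 948.39 N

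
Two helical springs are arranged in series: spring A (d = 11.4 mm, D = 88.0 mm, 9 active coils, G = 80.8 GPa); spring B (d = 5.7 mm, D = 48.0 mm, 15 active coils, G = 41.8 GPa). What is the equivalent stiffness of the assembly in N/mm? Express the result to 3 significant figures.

k_A = Gd⁴/(8D³N_a) = (80.8×10³)(11.4⁴)/(8·88.0³·9) = 27.813 N/mm
k_B = Gd⁴/(8D³N_a) = (41.8×10³)(5.7⁴)/(8·48.0³·15) = 3.3248 N/mm
Series: 1/k_eq = 1/27.813 + 1/3.3248 = 0.33672; k_eq = 2.9698 N/mm

2.97 N/mm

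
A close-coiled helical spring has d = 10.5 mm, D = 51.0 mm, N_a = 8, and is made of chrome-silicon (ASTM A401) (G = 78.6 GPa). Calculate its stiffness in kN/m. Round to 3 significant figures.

113 kN/m

k = Gd⁴/(8D³N_a) = (78.6×10³ × 10.5⁴) / (8 × 51.0³ × 8)
  = 9.55388e+08 / 8.48966e+06 = 112.54 N/mm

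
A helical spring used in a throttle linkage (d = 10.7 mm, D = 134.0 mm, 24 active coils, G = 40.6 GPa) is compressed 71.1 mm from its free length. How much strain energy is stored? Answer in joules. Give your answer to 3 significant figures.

k = Gd⁴/(8D³N_a) = (40.6×10³)(10.7⁴)/(8·134.0³·24) = 1.152 N/mm
U = ½kδ² = 0.5 × 1.152 × 71.1² = 2911.8 N·mm = 2.9118 J

2.91 J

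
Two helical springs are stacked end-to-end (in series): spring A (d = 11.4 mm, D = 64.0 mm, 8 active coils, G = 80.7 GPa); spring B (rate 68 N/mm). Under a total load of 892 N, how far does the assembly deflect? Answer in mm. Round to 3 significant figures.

k_A = Gd⁴/(8D³N_a) = (80.7×10³)(11.4⁴)/(8·64.0³·8) = 81.241 N/mm
Series: 1/k_eq = 1/81.241 + 1/68 = 0.027015; k_eq = 37.016 N/mm
δ = F/k_eq = 892/37.016 = 24.097 mm

24.1 mm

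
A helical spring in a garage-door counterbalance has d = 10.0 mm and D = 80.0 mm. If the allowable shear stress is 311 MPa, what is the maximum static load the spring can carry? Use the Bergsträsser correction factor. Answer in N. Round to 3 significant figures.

C = D/d = 80.0/10.0 = 8.0000
K_B = (4C+2)/(4C−3) = 34.000/29.000 = 1.1724
τ_max = K·8FD/(πd³) → F_max = τ_allow·πd³/(8DK)
F_max = 311·π·10.0³/(8·80.0·1.1724) = 9.7704e+05/750.34 = 1302.1 N

1300 N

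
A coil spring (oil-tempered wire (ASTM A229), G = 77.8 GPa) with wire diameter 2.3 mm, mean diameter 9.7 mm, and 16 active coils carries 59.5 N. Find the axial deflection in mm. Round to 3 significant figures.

3.19 mm

k = Gd⁴/(8D³N_a) = (77.8×10³)(2.3⁴)/(8·9.7³·16) = 18.637 N/mm
δ = F/k = 59.5 / 18.637 = 3.1926 mm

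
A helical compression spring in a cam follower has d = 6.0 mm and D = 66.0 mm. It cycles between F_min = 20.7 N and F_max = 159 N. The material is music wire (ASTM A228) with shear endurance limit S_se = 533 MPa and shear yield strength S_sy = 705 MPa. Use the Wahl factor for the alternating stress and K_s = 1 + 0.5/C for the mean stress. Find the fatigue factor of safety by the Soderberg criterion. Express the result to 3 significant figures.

C = D/d = 66.0/6.0 = 11.0000; K_W = (4C−1)/(4C−4)+0.615/C = 1.1309; K_s = 1+0.5/C = 1.0455
F_a = (F_max−F_min)/2 = 69.15 N; F_m = (F_max+F_min)/2 = 89.85 N
τ_a = K_W·8F_aD/(πd³) = 1.1309 × 53.805 = 60.849 MPa
τ_m = K_s·8F_mD/(πd³) = 1.0455 × 69.911 = 73.089 MPa
Soderberg: 1/n_f = τ_a/S_se + τ_m/S_sy = 60.849/533 + 73.089/705 = 0.11416 + 0.10367 = 0.21784
n_f = 1/0.21784 = 4.591

4.59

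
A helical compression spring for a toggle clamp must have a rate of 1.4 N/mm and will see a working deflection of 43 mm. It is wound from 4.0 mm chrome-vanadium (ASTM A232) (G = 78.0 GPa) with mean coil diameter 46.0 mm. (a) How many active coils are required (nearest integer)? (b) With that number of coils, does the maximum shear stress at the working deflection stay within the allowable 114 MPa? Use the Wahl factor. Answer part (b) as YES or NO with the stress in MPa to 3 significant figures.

N_a = Gd⁴/(8D³k) = (78.0×10³)(4.0⁴)/(8·46.0³·1.4) = 18.32 → N_a = 18
Actual rate k = Gd⁴/(8D³·18) = 1.4246 N/mm
Working load F = kδ = 1.4246·43 = 61.259 N
C = 46.0/4.0 = 11.5000; K_W = (4C−1)/(4C−4)+0.615/C = 1.1249
τ_max = K_W·8FD/(πd³) = 1.1249·112.12 = 126.13 MPa
τ_max > 114 MPa → exceeds allowable

(a) 18 coils; (b) NO, τ_max = 126 MPa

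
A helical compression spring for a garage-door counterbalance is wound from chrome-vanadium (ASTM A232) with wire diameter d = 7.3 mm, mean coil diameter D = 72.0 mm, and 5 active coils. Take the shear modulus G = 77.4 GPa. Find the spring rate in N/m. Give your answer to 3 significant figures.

14700 N/m

k = Gd⁴/(8D³N_a) = (77.4×10³ × 7.3⁴) / (8 × 72.0³ × 5)
  = 2.19802e+08 / 1.49299e+07 = 14.722 N/mm = 14722 N/m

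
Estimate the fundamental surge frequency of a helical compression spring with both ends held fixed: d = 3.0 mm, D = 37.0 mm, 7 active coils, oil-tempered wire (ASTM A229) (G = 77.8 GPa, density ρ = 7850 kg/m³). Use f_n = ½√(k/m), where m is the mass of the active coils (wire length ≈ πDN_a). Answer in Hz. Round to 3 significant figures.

k = Gd⁴/(8D³N_a) = (77.8×10³)(3.0⁴)/(8·37.0³·7) = 2.2216 N/mm = 2221.6 N/m
Wire length L = πDN_a = π·37.0·7 = 813.67 mm
m = ρ·(πd²/4)·L = 7850 × 7.0686×10⁻⁶ m² × 0.81367 m = 0.045149 kg
f_n = ½√(k/m) = 0.5·√(2221.6/0.045149) = 0.5·√(49206) = 110.91 Hz

111 Hz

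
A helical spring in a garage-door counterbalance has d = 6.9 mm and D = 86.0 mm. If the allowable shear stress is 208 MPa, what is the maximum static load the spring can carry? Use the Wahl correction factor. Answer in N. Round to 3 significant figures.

280 N

C = D/d = 86.0/6.9 = 12.4638
K_W = (4C−1)/(4C−4) + 0.615/C = 48.855/45.855 + 0.0493 = 1.1148
τ_max = K·8FD/(πd³) → F_max = τ_allow·πd³/(8DK)
F_max = 208·π·6.9³/(8·86.0·1.1148) = 2.1466e+05/766.96 = 279.89 N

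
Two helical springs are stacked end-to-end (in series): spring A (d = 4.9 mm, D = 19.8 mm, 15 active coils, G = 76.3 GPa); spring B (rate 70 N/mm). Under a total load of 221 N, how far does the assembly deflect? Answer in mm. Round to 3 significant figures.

7.84 mm

k_A = Gd⁴/(8D³N_a) = (76.3×10³)(4.9⁴)/(8·19.8³·15) = 47.221 N/mm
Series: 1/k_eq = 1/47.221 + 1/70 = 0.035463; k_eq = 28.198 N/mm
δ = F/k_eq = 221/28.198 = 7.8373 mm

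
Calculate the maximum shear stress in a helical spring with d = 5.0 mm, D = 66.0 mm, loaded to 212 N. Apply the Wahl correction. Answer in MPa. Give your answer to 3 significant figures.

316 MPa

Spring index C = D/d = 66.0/5.0 = 13.2000
K_W = (4C−1)/(4C−4) + 0.615/C = 51.800/48.800 + 0.0466 = 1.1081
τ₀ = 8FD/(πd³) = 8·212·66.0/(π·5.0³) = 111936/392.7 = 285.04 MPa
τ_max = K·τ₀ = 1.1081 × 285.04 = 315.85 MPa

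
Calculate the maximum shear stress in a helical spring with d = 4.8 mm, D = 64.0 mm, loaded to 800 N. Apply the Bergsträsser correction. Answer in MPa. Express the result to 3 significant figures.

1300 MPa

Spring index C = D/d = 64.0/4.8 = 13.3333
K_B = (4C+2)/(4C−3) = 55.333/50.333 = 1.0993
τ₀ = 8FD/(πd³) = 8·800·64.0/(π·4.8³) = 409600/347.44 = 1178.9 MPa
τ_max = K·τ₀ = 1.0993 × 1178.9 = 1296 MPa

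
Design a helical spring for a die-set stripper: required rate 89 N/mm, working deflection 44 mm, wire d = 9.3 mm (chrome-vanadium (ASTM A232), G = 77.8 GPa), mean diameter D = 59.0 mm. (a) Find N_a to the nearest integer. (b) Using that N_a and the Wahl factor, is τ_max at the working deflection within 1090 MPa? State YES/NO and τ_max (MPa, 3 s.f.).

N_a = Gd⁴/(8D³k) = (77.8×10³)(9.3⁴)/(8·59.0³·89) = 3.98 → N_a = 4
Actual rate k = Gd⁴/(8D³·4) = 88.553 N/mm
Working load F = kδ = 88.553·44 = 3896.4 N
C = 59.0/9.3 = 6.3441; K_W = (4C−1)/(4C−4)+0.615/C = 1.2373
τ_max = K_W·8FD/(πd³) = 1.2373·727.78 = 900.47 MPa
τ_max ≤ 1090 MPa → acceptable

(a) 4 coils; (b) YES, τ_max = 900 MPa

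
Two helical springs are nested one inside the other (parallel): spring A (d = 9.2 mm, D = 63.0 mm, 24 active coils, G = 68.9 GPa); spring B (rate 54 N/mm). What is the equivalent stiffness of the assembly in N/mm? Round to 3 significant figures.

64.3 N/mm

k_A = Gd⁴/(8D³N_a) = (68.9×10³)(9.2⁴)/(8·63.0³·24) = 10.281 N/mm
Parallel: k_eq = 10.281 + 54 = 64.281 N/mm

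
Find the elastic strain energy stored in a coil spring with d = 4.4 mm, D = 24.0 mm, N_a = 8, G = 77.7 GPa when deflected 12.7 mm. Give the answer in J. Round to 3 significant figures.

k = Gd⁴/(8D³N_a) = (77.7×10³)(4.4⁴)/(8·24.0³·8) = 32.917 N/mm
U = ½kδ² = 0.5 × 32.917 × 12.7² = 2654.6 N·mm = 2.6546 J

2.65 J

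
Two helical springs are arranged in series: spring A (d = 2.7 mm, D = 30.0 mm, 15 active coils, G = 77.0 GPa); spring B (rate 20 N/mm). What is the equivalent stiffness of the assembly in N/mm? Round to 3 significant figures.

k_A = Gd⁴/(8D³N_a) = (77.0×10³)(2.7⁴)/(8·30.0³·15) = 1.263 N/mm
Series: 1/k_eq = 1/1.263 + 1/20 = 0.84177; k_eq = 1.188 N/mm

1.19 N/mm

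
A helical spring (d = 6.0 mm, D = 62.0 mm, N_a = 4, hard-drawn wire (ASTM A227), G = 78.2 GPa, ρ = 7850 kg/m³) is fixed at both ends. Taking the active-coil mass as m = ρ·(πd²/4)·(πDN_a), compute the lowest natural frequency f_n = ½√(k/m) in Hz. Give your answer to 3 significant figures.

k = Gd⁴/(8D³N_a) = (78.2×10³)(6.0⁴)/(8·62.0³·4) = 13.289 N/mm = 13289 N/m
Wire length L = πDN_a = π·62.0·4 = 779.11 mm
m = ρ·(πd²/4)·L = 7850 × 28.274×10⁻⁶ m² × 0.77911 m = 0.17293 kg
f_n = ½√(k/m) = 0.5·√(13289/0.17293) = 0.5·√(76846) = 138.61 Hz

139 Hz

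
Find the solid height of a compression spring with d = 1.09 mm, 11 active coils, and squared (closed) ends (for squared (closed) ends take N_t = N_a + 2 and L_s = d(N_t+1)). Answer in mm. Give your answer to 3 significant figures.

squared (closed) ends: N_t = N_a + 2 = 11 + 2 = 13
L_s = d·(N_t+1) = 1.09 × 14 = 15.26 mm

15.3 mm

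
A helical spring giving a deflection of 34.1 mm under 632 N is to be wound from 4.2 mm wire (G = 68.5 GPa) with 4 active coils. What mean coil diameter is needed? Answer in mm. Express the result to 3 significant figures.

Required rate k = F/δ = 632/34.1 = 18.534 N/mm
D = (Gd⁴/(8N_a·k))^(1/3) = (68.5×10³·4.2⁴/(8·4·18.534))^(1/3)
  = (35939.8)^(1/3) = 33.0008 mm

33.0 mm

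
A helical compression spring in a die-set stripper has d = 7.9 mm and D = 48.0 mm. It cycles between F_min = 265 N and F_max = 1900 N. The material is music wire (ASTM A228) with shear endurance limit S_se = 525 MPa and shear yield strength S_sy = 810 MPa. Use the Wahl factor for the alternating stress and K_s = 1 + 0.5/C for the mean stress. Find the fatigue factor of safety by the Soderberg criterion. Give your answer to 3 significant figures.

C = D/d = 48.0/7.9 = 6.0759; K_W = (4C−1)/(4C−4)+0.615/C = 1.2490; K_s = 1+0.5/C = 1.0823
F_a = (F_max−F_min)/2 = 817.5 N; F_m = (F_max+F_min)/2 = 1082.5 N
τ_a = K_W·8F_aD/(πd³) = 1.2490 × 202.67 = 253.13 MPa
τ_m = K_s·8F_mD/(πd³) = 1.0823 × 268.37 = 290.45 MPa
Soderberg: 1/n_f = τ_a/S_se + τ_m/S_sy = 253.13/525 + 290.45/810 = 0.48215 + 0.35858 = 0.84073
n_f = 1/0.84073 = 1.189

1.19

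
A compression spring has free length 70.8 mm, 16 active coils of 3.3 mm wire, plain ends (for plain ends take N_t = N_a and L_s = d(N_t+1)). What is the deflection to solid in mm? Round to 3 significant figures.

N_t = 16; L_s = 3.3·17 = 56.1 mm
δ_solid = L₀ − L_s = 70.8 − 56.1 = 14.7 mm

14.7 mm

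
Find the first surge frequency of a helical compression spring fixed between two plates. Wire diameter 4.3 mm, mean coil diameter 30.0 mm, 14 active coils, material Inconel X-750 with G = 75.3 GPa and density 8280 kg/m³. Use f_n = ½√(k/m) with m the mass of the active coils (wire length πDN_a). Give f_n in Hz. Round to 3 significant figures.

k = Gd⁴/(8D³N_a) = (75.3×10³)(4.3⁴)/(8·30.0³·14) = 8.5131 N/mm = 8513.1 N/m
Wire length L = πDN_a = π·30.0·14 = 1319.5 mm
m = ρ·(πd²/4)·L = 8280 × 14.522×10⁻⁶ m² × 1.3195 m = 0.15866 kg
f_n = ½√(k/m) = 0.5·√(8513.1/0.15866) = 0.5·√(53658) = 115.82 Hz

116 Hz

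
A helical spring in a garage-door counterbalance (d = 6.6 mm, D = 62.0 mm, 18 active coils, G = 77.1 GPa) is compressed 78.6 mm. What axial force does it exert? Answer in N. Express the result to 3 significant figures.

k = Gd⁴/(8D³N_a) = (77.1×10³)(6.6⁴)/(8·62.0³·18) = 4.2628 N/mm
F = k·δ = 4.2628 × 78.6 = 335.05 N

335 N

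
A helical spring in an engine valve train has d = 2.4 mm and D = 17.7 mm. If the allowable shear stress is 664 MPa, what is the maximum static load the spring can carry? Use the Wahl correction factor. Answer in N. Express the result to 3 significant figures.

C = D/d = 17.7/2.4 = 7.3750
K_W = (4C−1)/(4C−4) + 0.615/C = 28.500/25.500 + 0.0834 = 1.2010
τ_max = K·8FD/(πd³) → F_max = τ_allow·πd³/(8DK)
F_max = 664·π·2.4³/(8·17.7·1.2010) = 28837/170.07 = 169.56 N

170 N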